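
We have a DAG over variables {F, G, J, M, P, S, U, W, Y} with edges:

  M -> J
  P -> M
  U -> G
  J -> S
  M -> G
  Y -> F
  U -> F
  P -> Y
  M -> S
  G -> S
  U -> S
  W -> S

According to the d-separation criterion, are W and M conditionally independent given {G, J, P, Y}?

There are 6 undirected paths between W and M; checking each against the conditioning set {G, J, P, Y}:
Path 1: W → S ← U → F ← Y ← P → M
  S is a collider here and neither S nor any of its descendants is conditioned on, so the collider stays closed — the path is blocked at S.
Path 2: W → S ← U → G ← M
  S is a collider here and neither S nor any of its descendants is conditioned on, so the collider stays closed — the path is blocked at S.
Path 3: W → S ← J ← M
  S is a collider here and neither S nor any of its descendants is conditioned on, so the collider stays closed — the path is blocked at S.
Path 4: W → S ← G ← U → F ← Y ← P → M
  S is a collider here and neither S nor any of its descendants is conditioned on, so the collider stays closed — the path is blocked at S.
Path 5: W → S ← G ← M
  S is a collider here and neither S nor any of its descendants is conditioned on, so the collider stays closed — the path is blocked at S.
Path 6: W → S ← M
  S is a collider here and neither S nor any of its descendants is conditioned on, so the collider stays closed — the path is blocked at S.
All paths are blocked; W ⊥ M | {G, J, P, Y} holds.

Yes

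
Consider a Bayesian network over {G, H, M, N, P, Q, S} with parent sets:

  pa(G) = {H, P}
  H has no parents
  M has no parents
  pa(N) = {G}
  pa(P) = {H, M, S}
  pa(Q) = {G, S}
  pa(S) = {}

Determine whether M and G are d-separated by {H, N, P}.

Yes

We examine all 3 paths between M and G:
  1. M → P ← S → Q ← G — P:collider[open]; S:fork[open]; Q:collider[blocks] ⇒ blocked
  2. M → P ← H → G — P:collider[open]; H:fork[blocks] ⇒ blocked
  3. M → P → G — P:chain[blocks] ⇒ blocked
All paths are blocked; M ⊥ G | {H, N, P} holds.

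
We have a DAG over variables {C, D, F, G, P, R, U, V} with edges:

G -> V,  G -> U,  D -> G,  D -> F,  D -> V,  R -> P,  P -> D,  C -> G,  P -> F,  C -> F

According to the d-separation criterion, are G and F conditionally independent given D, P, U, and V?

No

5 paths connect G and F; each must be blocked for d-separation to hold:
Path 1: G ← C → F
  C is a fork and C is not conditioned on — no node blocks this path, so it is active.
Path 2: G → V ← D ← P → F
  D is a chain here and D is conditioned on, so the path is blocked at D.
Path 3: G → V ← D → F
  D is a fork here and D is conditioned on, so the path is blocked at D.
Path 4: G ← D ← P → F
  D is a chain here and D is conditioned on, so the path is blocked at D.
Path 5: G ← D → F
  D is a fork here and D is conditioned on, so the path is blocked at D.
At least one path is unblocked, so d-separation fails.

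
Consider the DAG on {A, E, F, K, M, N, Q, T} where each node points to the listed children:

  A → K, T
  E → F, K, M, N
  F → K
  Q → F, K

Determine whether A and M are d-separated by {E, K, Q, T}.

There are 3 undirected paths between A and M; checking each against the conditioning set {E, K, Q, T}:
Path 1: A → K ← Q → F ← E → M
  Q is a fork here and Q is conditioned on, so the path is blocked at Q.
Path 2: A → K ← E → M
  E is a fork here and E is conditioned on, so the path is blocked at E.
Path 3: A → K ← F ← E → M
  E is a fork here and E is conditioned on, so the path is blocked at E.
Every path is blocked, so A and M are d-separated given {E, K, Q, T}.

Yes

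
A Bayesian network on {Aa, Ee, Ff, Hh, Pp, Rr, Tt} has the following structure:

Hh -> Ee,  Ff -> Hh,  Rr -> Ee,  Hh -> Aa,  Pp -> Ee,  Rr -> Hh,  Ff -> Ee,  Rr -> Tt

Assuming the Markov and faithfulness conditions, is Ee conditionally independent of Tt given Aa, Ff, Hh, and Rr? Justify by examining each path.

3 paths connect Ee and Tt; each must be blocked for d-separation to hold:
Path 1: Ee ← Rr → Tt
  Rr is a fork here and Rr is conditioned on, so the path is blocked at Rr.
Path 2: Ee ← Hh ← Rr → Tt
  Hh is a chain here and Hh is conditioned on, so the path is blocked at Hh.
Path 3: Ee ← Ff → Hh ← Rr → Tt
  Ff is a fork here and Ff is conditioned on, so the path is blocked at Ff.
Every path is blocked, so Ee and Tt are d-separated given {Aa, Ff, Hh, Rr}.

Yes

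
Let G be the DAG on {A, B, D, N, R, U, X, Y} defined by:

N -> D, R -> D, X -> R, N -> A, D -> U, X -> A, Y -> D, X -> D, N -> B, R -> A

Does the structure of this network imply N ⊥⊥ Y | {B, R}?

5 paths connect N and Y; each must be blocked for d-separation to hold:
  1. N → D ← Y — D:collider[blocks] ⇒ blocked
  2. N → A ← X → R → D ← Y — A:collider[blocks]; X:fork[open]; R:chain[blocks]; D:collider[blocks] ⇒ blocked
  3. N → A ← X → D ← Y — A:collider[blocks]; X:fork[open]; D:collider[blocks] ⇒ blocked
  4. N → A ← R ← X → D ← Y — A:collider[blocks]; R:chain[blocks]; X:fork[open]; D:collider[blocks] ⇒ blocked
  5. N → A ← R → D ← Y — A:collider[blocks]; R:fork[blocks]; D:collider[blocks] ⇒ blocked
Since every path is blocked, d-separation holds.

Yes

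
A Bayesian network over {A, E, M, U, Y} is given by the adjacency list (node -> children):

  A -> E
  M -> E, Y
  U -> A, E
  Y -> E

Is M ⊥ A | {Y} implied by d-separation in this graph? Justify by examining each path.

Yes

4 paths connect M and A; each must be blocked for d-separation to hold:
  1. M → Y → E ← U → A — Y:chain[blocks]; E:collider[blocks]; U:fork[open] ⇒ blocked
  2. M → Y → E ← A — Y:chain[blocks]; E:collider[blocks] ⇒ blocked
  3. M → E ← U → A — E:collider[blocks]; U:fork[open] ⇒ blocked
  4. M → E ← A — E:collider[blocks] ⇒ blocked
Since every path is blocked, d-separation holds.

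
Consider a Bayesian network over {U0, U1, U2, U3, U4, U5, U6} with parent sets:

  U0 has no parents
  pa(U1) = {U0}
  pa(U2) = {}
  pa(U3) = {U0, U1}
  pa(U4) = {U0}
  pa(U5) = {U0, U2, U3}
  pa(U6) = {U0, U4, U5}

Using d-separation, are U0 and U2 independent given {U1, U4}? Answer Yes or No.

Yes

There are 5 undirected paths between U0 and U2; checking each against the conditioning set {U1, U4}:
Path 1: U0 → U4 → U6 ← U5 ← U2
  U4 is a chain here and U4 is conditioned on, so the path is blocked at U4.
Path 2: U0 → U3 → U5 ← U2
  U5 is a collider here and neither U5 nor any of its descendants is conditioned on, so the collider stays closed — the path is blocked at U5.
Path 3: U0 → U5 ← U2
  U5 is a collider here and neither U5 nor any of its descendants is conditioned on, so the collider stays closed — the path is blocked at U5.
Path 4: U0 → U6 ← U5 ← U2
  U6 is a collider here and neither U6 nor any of its descendants is conditioned on, so the collider stays closed — the path is blocked at U6.
Path 5: U0 → U1 → U3 → U5 ← U2
  U1 is a chain here and U1 is conditioned on, so the path is blocked at U1.
All paths are blocked; U0 ⊥ U2 | {U1, U4} holds.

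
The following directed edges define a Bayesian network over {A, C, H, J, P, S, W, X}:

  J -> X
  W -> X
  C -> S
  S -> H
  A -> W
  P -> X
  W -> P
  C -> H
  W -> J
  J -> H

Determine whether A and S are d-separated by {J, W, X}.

We examine all 6 paths between A and S:
  1. A → W → X ← J → H ← S — W:chain[blocks]; X:collider[open]; J:fork[blocks]; H:collider[blocks] ⇒ blocked
  2. A → W → X ← J → H ← C → S — W:chain[blocks]; X:collider[open]; J:fork[blocks]; H:collider[blocks]; C:fork[open] ⇒ blocked
  3. A → W → J → H ← S — W:chain[blocks]; J:chain[blocks]; H:collider[blocks] ⇒ blocked
  4. A → W → J → H ← C → S — W:chain[blocks]; J:chain[blocks]; H:collider[blocks]; C:fork[open] ⇒ blocked
  5. A → W → P → X ← J → H ← S — W:chain[blocks]; P:chain[open]; X:collider[open]; J:fork[blocks]; H:collider[blocks] ⇒ blocked
  6. A → W → P → X ← J → H ← C → S — W:chain[blocks]; P:chain[open]; X:collider[open]; J:fork[blocks]; H:collider[blocks]; C:fork[open] ⇒ blocked
Every path is blocked, so A and S are d-separated given {J, W, X}.

Yes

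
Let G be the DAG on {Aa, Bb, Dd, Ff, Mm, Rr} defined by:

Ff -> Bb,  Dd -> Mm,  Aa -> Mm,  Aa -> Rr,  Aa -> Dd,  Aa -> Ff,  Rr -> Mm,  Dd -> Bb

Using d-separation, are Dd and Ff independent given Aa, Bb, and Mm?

No

We examine all 4 paths between Dd and Ff:
Path 1: Dd → Bb ← Ff
  Bb is a collider and Bb is conditioned on, which opens it — no node blocks this path, so it is active.
Path 2: Dd → Mm ← Rr ← Aa → Ff
  Aa is a fork here and Aa is conditioned on, so the path is blocked at Aa.
Path 3: Dd → Mm ← Aa → Ff
  Aa is a fork here and Aa is conditioned on, so the path is blocked at Aa.
Path 4: Dd ← Aa → Ff
  Aa is a fork here and Aa is conditioned on, so the path is blocked at Aa.
At least one path is unblocked, so d-separation fails.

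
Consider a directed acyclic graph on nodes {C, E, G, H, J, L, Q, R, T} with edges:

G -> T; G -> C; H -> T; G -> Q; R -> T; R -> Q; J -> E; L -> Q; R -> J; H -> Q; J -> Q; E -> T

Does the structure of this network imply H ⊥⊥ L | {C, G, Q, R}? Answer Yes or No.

Enumerating the 6 paths from H to L and testing each for blocking by {C, G, Q, R}:
Path 1: H → T ← E ← J → Q ← L
  T is a collider here and neither T nor any of its descendants is conditioned on, so the collider stays closed — the path is blocked at T.
Path 2: H → T ← E ← J ← R → Q ← L
  T is a collider here and neither T nor any of its descendants is conditioned on, so the collider stays closed — the path is blocked at T.
Path 3: H → T ← G → Q ← L
  T is a collider here and neither T nor any of its descendants is conditioned on, so the collider stays closed — the path is blocked at T.
Path 4: H → T ← R → J → Q ← L
  T is a collider here and neither T nor any of its descendants is conditioned on, so the collider stays closed — the path is blocked at T.
Path 5: H → T ← R → Q ← L
  T is a collider here and neither T nor any of its descendants is conditioned on, so the collider stays closed — the path is blocked at T.
Path 6: H → Q ← L
  Q is a collider and Q is conditioned on, which opens it — no node blocks this path, so it is active.
Since the path H → Q ← L is active, H and L are not d-separated given {C, G, Q, R}.

No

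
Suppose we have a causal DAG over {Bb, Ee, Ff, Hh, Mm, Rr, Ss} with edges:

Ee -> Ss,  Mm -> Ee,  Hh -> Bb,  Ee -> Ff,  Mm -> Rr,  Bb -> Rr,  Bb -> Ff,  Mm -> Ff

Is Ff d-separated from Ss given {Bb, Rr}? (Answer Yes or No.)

3 paths connect Ff and Ss; each must be blocked for d-separation to hold:
  1. Ff ← Mm → Ee → Ss — Mm:fork[open]; Ee:chain[open] ⇒ active
  2. Ff ← Ee → Ss — Ee:fork[open] ⇒ active
  3. Ff ← Bb → Rr ← Mm → Ee → Ss — Bb:fork[blocks]; Rr:collider[open]; Mm:fork[open]; Ee:chain[open] ⇒ blocked
At least one path is unblocked, so d-separation fails.

No — Ff and Ss are not d-separated given {Bb, Rr}.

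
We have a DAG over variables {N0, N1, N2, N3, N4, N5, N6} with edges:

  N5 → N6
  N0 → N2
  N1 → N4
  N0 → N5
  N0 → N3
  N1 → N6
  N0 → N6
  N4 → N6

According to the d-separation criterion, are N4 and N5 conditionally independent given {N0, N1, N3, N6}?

4 paths connect N4 and N5; each must be blocked for d-separation to hold:
Path 1: N4 ← N1 → N6 ← N5
  N1 is a fork here and N1 is conditioned on, so the path is blocked at N1.
Path 2: N4 ← N1 → N6 ← N0 → N5
  N1 is a fork here and N1 is conditioned on, so the path is blocked at N1.
Path 3: N4 → N6 ← N5
  N6 is a collider and N6 is conditioned on, which opens it — no node blocks this path, so it is active.
Path 4: N4 → N6 ← N0 → N5
  N0 is a fork here and N0 is conditioned on, so the path is blocked at N0.
At least one path is unblocked, so d-separation fails.

No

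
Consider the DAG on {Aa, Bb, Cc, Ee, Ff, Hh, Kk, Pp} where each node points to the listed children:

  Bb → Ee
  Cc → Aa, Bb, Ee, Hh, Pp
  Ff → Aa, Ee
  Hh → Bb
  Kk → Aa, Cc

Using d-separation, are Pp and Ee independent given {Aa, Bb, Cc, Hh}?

Yes

There are 5 undirected paths between Pp and Ee; checking each against the conditioning set {Aa, Bb, Cc, Hh}:
Path 1: Pp ← Cc → Hh → Bb → Ee
  Cc is a fork here and Cc is conditioned on, so the path is blocked at Cc.
Path 2: Pp ← Cc ← Kk → Aa ← Ff → Ee
  Cc is a chain here and Cc is conditioned on, so the path is blocked at Cc.
Path 3: Pp ← Cc → Ee
  Cc is a fork here and Cc is conditioned on, so the path is blocked at Cc.
Path 4: Pp ← Cc → Bb → Ee
  Cc is a fork here and Cc is conditioned on, so the path is blocked at Cc.
Path 5: Pp ← Cc → Aa ← Ff → Ee
  Cc is a fork here and Cc is conditioned on, so the path is blocked at Cc.
All paths are blocked; Pp ⊥ Ee | {Aa, Bb, Cc, Hh} holds.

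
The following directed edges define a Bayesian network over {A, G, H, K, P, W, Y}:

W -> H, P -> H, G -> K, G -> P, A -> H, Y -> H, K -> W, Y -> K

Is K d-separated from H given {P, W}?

We examine all 3 paths between K and H:
Path 1: K ← G → P → H
  P is a chain here and P is conditioned on, so the path is blocked at P.
Path 2: K → W → H
  W is a chain here and W is conditioned on, so the path is blocked at W.
Path 3: K ← Y → H
  Y is a fork and Y is not conditioned on — no node blocks this path, so it is active.
At least one path is unblocked, so d-separation fails.

No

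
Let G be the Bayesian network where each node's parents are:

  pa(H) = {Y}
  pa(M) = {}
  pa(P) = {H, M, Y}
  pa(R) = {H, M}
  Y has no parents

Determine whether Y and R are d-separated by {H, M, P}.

4 paths connect Y and R; each must be blocked for d-separation to hold:
Path 1: Y → H → P ← M → R
  H is a chain here and H is conditioned on, so the path is blocked at H.
Path 2: Y → H → R
  H is a chain here and H is conditioned on, so the path is blocked at H.
Path 3: Y → P ← H → R
  H is a fork here and H is conditioned on, so the path is blocked at H.
Path 4: Y → P ← M → R
  M is a fork here and M is conditioned on, so the path is blocked at M.
Every path is blocked, so Y and R are d-separated given {H, M, P}.

Yes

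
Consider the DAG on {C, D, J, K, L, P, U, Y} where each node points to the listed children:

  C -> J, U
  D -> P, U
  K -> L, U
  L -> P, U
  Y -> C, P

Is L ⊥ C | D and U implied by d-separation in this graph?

There are 6 undirected paths between L and C; checking each against the conditioning set {D, U}:
  1. L → P ← Y → C — P:collider[blocks]; Y:fork[open] ⇒ blocked
  2. L → P ← D → U ← C — P:collider[blocks]; D:fork[blocks]; U:collider[open] ⇒ blocked
  3. L ← K → U ← C — K:fork[open]; U:collider[open] ⇒ active
  4. L ← K → U ← D → P ← Y → C — K:fork[open]; U:collider[open]; D:fork[blocks]; P:collider[blocks]; Y:fork[open] ⇒ blocked
  5. L → U ← C — U:collider[open] ⇒ active
  6. L → U ← D → P ← Y → C — U:collider[open]; D:fork[blocks]; P:collider[blocks]; Y:fork[open] ⇒ blocked
At least one path is unblocked, so d-separation fails.

No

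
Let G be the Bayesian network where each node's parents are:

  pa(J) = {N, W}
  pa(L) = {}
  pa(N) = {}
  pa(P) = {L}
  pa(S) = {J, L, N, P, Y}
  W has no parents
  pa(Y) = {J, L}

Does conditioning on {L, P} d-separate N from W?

Yes

5 paths connect N and W; each must be blocked for d-separation to hold:
  1. N → J ← W — J:collider[blocks] ⇒ blocked
  2. N → S ← J ← W — S:collider[blocks]; J:chain[open] ⇒ blocked
  3. N → S ← P ← L → Y ← J ← W — S:collider[blocks]; P:chain[blocks]; L:fork[blocks]; Y:collider[blocks]; J:chain[open] ⇒ blocked
  4. N → S ← Y ← J ← W — S:collider[blocks]; Y:chain[open]; J:chain[open] ⇒ blocked
  5. N → S ← L → Y ← J ← W — S:collider[blocks]; L:fork[blocks]; Y:collider[blocks]; J:chain[open] ⇒ blocked
Every path is blocked, so N and W are d-separated given {L, P}.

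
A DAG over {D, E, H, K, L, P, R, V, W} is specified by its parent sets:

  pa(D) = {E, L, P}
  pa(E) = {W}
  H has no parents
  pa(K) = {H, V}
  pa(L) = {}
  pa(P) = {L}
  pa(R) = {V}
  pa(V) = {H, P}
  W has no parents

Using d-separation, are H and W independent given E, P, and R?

Yes — H and W are d-separated given {E, P, R}.

Enumerating the 4 paths from H to W and testing each for blocking by {E, P, R}:
Path 1: H → K ← V ← P → D ← E ← W
  K is a collider here and neither K nor any of its descendants is conditioned on, so the collider stays closed — the path is blocked at K.
Path 2: H → K ← V ← P ← L → D ← E ← W
  K is a collider here and neither K nor any of its descendants is conditioned on, so the collider stays closed — the path is blocked at K.
Path 3: H → V ← P → D ← E ← W
  P is a fork here and P is conditioned on, so the path is blocked at P.
Path 4: H → V ← P ← L → D ← E ← W
  P is a chain here and P is conditioned on, so the path is blocked at P.
All paths are blocked; H ⊥ W | {E, P, R} holds.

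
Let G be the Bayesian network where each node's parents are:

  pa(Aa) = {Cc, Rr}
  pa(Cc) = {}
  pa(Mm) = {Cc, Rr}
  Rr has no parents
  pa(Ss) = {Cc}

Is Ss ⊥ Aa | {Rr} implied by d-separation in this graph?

No

There are 2 undirected paths between Ss and Aa; checking each against the conditioning set {Rr}:
  1. Ss ← Cc → Mm ← Rr → Aa — Cc:fork[open]; Mm:collider[blocks]; Rr:fork[blocks] ⇒ blocked
  2. Ss ← Cc → Aa — Cc:fork[open] ⇒ active
Since the path Ss ← Cc → Aa is active, Ss and Aa are not d-separated given {Rr}.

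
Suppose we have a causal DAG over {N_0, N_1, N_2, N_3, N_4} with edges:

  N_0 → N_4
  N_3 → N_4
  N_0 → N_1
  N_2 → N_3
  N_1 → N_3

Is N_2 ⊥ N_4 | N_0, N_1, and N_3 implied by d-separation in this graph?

Yes

We examine all 2 paths between N_2 and N_4:
Path 1: N_2 → N_3 → N_4
  N_3 is a chain here and N_3 is conditioned on, so the path is blocked at N_3.
Path 2: N_2 → N_3 ← N_1 ← N_0 → N_4
  N_1 is a chain here and N_1 is conditioned on, so the path is blocked at N_1.
Every path is blocked, so N_2 and N_4 are d-separated given {N_0, N_1, N_3}.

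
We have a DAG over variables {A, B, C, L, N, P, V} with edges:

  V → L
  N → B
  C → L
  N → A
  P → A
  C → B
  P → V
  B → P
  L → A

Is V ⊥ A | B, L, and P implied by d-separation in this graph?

There are 6 undirected paths between V and A; checking each against the conditioning set {B, L, P}:
Path 1: V ← P ← B ← C → L → A
  P is a chain here and P is conditioned on, so the path is blocked at P.
Path 2: V ← P ← B ← N → A
  P is a chain here and P is conditioned on, so the path is blocked at P.
Path 3: V ← P → A
  P is a fork here and P is conditioned on, so the path is blocked at P.
Path 4: V → L ← C → B → P → A
  B is a chain here and B is conditioned on, so the path is blocked at B.
Path 5: V → L ← C → B ← N → A
  L is a collider and L is conditioned on, which opens it; C is a fork and C is not conditioned on; B is a collider and B is conditioned on, which opens it; N is a fork and N is not conditioned on — no node blocks this path, so it is active.
Path 6: V → L → A
  L is a chain here and L is conditioned on, so the path is blocked at L.
Because an active path exists, V and A are not d-separated.

No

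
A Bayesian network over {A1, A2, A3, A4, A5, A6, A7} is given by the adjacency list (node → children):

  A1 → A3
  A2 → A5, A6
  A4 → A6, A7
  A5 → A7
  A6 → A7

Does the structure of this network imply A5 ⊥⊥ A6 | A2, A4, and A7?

We examine all 3 paths between A5 and A6:
Path 1: A5 ← A2 → A6
  A2 is a fork here and A2 is conditioned on, so the path is blocked at A2.
Path 2: A5 → A7 ← A4 → A6
  A4 is a fork here and A4 is conditioned on, so the path is blocked at A4.
Path 3: A5 → A7 ← A6
  A7 is a collider and A7 is conditioned on, which opens it — no node blocks this path, so it is active.
At least one path is unblocked, so d-separation fails.

No — A5 and A6 are not d-separated given {A2, A4, A7}.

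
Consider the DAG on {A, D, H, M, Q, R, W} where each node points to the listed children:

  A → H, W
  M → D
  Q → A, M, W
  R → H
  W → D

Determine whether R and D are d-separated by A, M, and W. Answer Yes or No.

Yes

4 paths connect R and D; each must be blocked for d-separation to hold:
Path 1: R → H ← A ← Q → M → D
  H is a collider here and neither H nor any of its descendants is conditioned on, so the collider stays closed — the path is blocked at H.
Path 2: R → H ← A ← Q → W → D
  H is a collider here and neither H nor any of its descendants is conditioned on, so the collider stays closed — the path is blocked at H.
Path 3: R → H ← A → W ← Q → M → D
  H is a collider here and neither H nor any of its descendants is conditioned on, so the collider stays closed — the path is blocked at H.
Path 4: R → H ← A → W → D
  H is a collider here and neither H nor any of its descendants is conditioned on, so the collider stays closed — the path is blocked at H.
All paths are blocked; R ⊥ D | {A, M, W} holds.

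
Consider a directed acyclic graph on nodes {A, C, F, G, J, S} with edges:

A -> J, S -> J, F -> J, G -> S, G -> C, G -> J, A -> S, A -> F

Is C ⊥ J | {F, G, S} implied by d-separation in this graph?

Yes — C and J are d-separated given {F, G, S}.

There are 4 undirected paths between C and J; checking each against the conditioning set {F, G, S}:
  1. C ← G → J — G:fork[blocks] ⇒ blocked
  2. C ← G → S → J — G:fork[blocks]; S:chain[blocks] ⇒ blocked
  3. C ← G → S ← A → J — G:fork[blocks]; S:collider[open]; A:fork[open] ⇒ blocked
  4. C ← G → S ← A → F → J — G:fork[blocks]; S:collider[open]; A:fork[open]; F:chain[blocks] ⇒ blocked
Since every path is blocked, d-separation holds.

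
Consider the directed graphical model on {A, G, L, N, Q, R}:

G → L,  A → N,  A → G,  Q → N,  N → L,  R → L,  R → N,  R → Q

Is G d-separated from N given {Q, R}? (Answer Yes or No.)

No

There are 4 undirected paths between G and N; checking each against the conditioning set {Q, R}:
Path 1: G → L ← N
  L is a collider here and neither L nor any of its descendants is conditioned on, so the collider stays closed — the path is blocked at L.
Path 2: G → L ← R → N
  L is a collider here and neither L nor any of its descendants is conditioned on, so the collider stays closed — the path is blocked at L.
Path 3: G → L ← R → Q → N
  L is a collider here and neither L nor any of its descendants is conditioned on, so the collider stays closed — the path is blocked at L.
Path 4: G ← A → N
  A is a fork and A is not conditioned on — no node blocks this path, so it is active.
At least one path is unblocked, so d-separation fails.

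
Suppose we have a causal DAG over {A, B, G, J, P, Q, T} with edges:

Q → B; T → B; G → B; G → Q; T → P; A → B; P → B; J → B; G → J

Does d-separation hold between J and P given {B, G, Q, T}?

We examine all 6 paths between J and P:
  1. J → B ← T → P — B:collider[open]; T:fork[blocks] ⇒ blocked
  2. J → B ← P — B:collider[open] ⇒ active
  3. J ← G → B ← T → P — G:fork[blocks]; B:collider[open]; T:fork[blocks] ⇒ blocked
  4. J ← G → B ← P — G:fork[blocks]; B:collider[open] ⇒ blocked
  5. J ← G → Q → B ← T → P — G:fork[blocks]; Q:chain[blocks]; B:collider[open]; T:fork[blocks] ⇒ blocked
  6. J ← G → Q → B ← P — G:fork[blocks]; Q:chain[blocks]; B:collider[open] ⇒ blocked
At least one path is unblocked, so d-separation fails.

No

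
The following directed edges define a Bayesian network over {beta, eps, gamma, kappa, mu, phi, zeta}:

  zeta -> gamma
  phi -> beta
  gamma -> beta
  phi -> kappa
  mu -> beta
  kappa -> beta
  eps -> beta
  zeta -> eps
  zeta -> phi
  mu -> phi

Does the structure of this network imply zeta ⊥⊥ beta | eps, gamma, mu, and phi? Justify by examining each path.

There are 5 undirected paths between zeta and beta; checking each against the conditioning set {eps, gamma, mu, phi}:
Path 1: zeta → gamma → beta
  gamma is a chain here and gamma is conditioned on, so the path is blocked at gamma.
Path 2: zeta → eps → beta
  eps is a chain here and eps is conditioned on, so the path is blocked at eps.
Path 3: zeta → phi → beta
  phi is a chain here and phi is conditioned on, so the path is blocked at phi.
Path 4: zeta → phi ← mu → beta
  mu is a fork here and mu is conditioned on, so the path is blocked at mu.
Path 5: zeta → phi → kappa → beta
  phi is a chain here and phi is conditioned on, so the path is blocked at phi.
Since every path is blocked, d-separation holds.

Yes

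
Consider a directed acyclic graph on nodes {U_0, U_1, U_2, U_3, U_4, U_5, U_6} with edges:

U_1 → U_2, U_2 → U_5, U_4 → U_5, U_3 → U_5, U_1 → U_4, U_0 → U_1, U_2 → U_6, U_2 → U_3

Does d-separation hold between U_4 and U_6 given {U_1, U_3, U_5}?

3 paths connect U_4 and U_6; each must be blocked for d-separation to hold:
Path 1: U_4 ← U_1 → U_2 → U_6
  U_1 is a fork here and U_1 is conditioned on, so the path is blocked at U_1.
Path 2: U_4 → U_5 ← U_2 → U_6
  U_5 is a collider and U_5 is conditioned on, which opens it; U_2 is a fork and U_2 is not conditioned on — no node blocks this path, so it is active.
Path 3: U_4 → U_5 ← U_3 ← U_2 → U_6
  U_3 is a chain here and U_3 is conditioned on, so the path is blocked at U_3.
At least one path is unblocked, so d-separation fails.

No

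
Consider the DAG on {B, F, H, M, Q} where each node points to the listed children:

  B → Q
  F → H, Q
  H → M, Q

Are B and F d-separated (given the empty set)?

Yes

We examine all 2 paths between B and F:
  1. B → Q ← H ← F — Q:collider[blocks]; H:chain[open] ⇒ blocked
  2. B → Q ← F — Q:collider[blocks] ⇒ blocked
Every path is blocked, so B and F are d-separated given ∅.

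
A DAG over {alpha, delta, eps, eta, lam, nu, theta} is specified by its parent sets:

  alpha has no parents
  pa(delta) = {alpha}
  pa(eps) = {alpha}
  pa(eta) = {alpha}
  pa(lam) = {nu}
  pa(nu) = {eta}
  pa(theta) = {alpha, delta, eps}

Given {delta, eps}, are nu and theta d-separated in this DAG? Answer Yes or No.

No — nu and theta are not d-separated given {delta, eps}.

3 paths connect nu and theta; each must be blocked for d-separation to hold:
  1. nu ← eta ← alpha → theta — eta:chain[open]; alpha:fork[open] ⇒ active
  2. nu ← eta ← alpha → delta → theta — eta:chain[open]; alpha:fork[open]; delta:chain[blocks] ⇒ blocked
  3. nu ← eta ← alpha → eps → theta — eta:chain[open]; alpha:fork[open]; eps:chain[blocks] ⇒ blocked
Because an active path exists, nu and theta are not d-separated.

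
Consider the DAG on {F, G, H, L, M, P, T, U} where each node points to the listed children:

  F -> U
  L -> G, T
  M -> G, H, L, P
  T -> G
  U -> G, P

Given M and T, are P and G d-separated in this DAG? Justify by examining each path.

Enumerating the 4 paths from P to G and testing each for blocking by {M, T}:
  1. P ← M → L → T → G — M:fork[blocks]; L:chain[open]; T:chain[blocks] ⇒ blocked
  2. P ← M → L → G — M:fork[blocks]; L:chain[open] ⇒ blocked
  3. P ← M → G — M:fork[blocks] ⇒ blocked
  4. P ← U → G — U:fork[open] ⇒ active
Because an active path exists, P and G are not d-separated.

No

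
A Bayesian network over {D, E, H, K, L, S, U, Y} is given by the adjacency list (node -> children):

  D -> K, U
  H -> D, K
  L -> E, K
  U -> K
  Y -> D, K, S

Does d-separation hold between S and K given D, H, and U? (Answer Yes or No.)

No

Enumerating the 4 paths from S to K and testing each for blocking by {D, H, U}:
Path 1: S ← Y → D → U → K
  D is a chain here and D is conditioned on, so the path is blocked at D.
Path 2: S ← Y → D ← H → K
  H is a fork here and H is conditioned on, so the path is blocked at H.
Path 3: S ← Y → D → K
  D is a chain here and D is conditioned on, so the path is blocked at D.
Path 4: S ← Y → K
  Y is a fork and Y is not conditioned on — no node blocks this path, so it is active.
At least one path is unblocked, so d-separation fails.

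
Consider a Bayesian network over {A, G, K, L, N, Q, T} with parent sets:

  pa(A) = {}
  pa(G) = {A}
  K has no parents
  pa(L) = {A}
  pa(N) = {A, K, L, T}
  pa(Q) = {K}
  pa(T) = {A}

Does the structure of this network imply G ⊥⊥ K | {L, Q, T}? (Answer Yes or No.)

There are 3 undirected paths between G and K; checking each against the conditioning set {L, Q, T}:
Path 1: G ← A → N ← K
  N is a collider here and neither N nor any of its descendants is conditioned on, so the collider stays closed — the path is blocked at N.
Path 2: G ← A → L → N ← K
  L is a chain here and L is conditioned on, so the path is blocked at L.
Path 3: G ← A → T → N ← K
  T is a chain here and T is conditioned on, so the path is blocked at T.
All paths are blocked; G ⊥ K | {L, Q, T} holds.

Yes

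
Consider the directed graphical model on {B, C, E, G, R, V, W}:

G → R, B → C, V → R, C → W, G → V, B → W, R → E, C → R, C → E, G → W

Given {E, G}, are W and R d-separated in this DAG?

We examine all 6 paths between W and R:
Path 1: W ← B → C → E ← R
  B is a fork and B is not conditioned on; C is a chain and C is not conditioned on; E is a collider and E is conditioned on, which opens it — no node blocks this path, so it is active.
Path 2: W ← B → C → R
  B is a fork and B is not conditioned on; C is a chain and C is not conditioned on — no node blocks this path, so it is active.
Path 3: W ← C → E ← R
  C is a fork and C is not conditioned on; E is a collider and E is conditioned on, which opens it — no node blocks this path, so it is active.
Path 4: W ← C → R
  C is a fork and C is not conditioned on — no node blocks this path, so it is active.
Path 5: W ← G → V → R
  G is a fork here and G is conditioned on, so the path is blocked at G.
Path 6: W ← G → R
  G is a fork here and G is conditioned on, so the path is blocked at G.
Because an active path exists, W and R are not d-separated.

No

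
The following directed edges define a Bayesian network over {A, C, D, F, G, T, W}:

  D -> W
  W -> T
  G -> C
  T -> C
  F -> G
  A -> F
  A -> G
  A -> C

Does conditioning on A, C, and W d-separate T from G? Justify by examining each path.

No

There are 3 undirected paths between T and G; checking each against the conditioning set {A, C, W}:
  1. T → C ← G — C:collider[open] ⇒ active
  2. T → C ← A → F → G — C:collider[open]; A:fork[blocks]; F:chain[open] ⇒ blocked
  3. T → C ← A → G — C:collider[open]; A:fork[blocks] ⇒ blocked
Because an active path exists, T and G are not d-separated.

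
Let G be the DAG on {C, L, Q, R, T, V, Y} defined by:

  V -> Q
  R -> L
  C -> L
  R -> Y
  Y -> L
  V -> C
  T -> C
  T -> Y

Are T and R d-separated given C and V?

We examine all 4 paths between T and R:
Path 1: T → Y → L ← R
  L is a collider here and neither L nor any of its descendants is conditioned on, so the collider stays closed — the path is blocked at L.
Path 2: T → Y ← R
  Y is a collider here and neither Y nor any of its descendants is conditioned on, so the collider stays closed — the path is blocked at Y.
Path 3: T → C → L ← Y ← R
  C is a chain here and C is conditioned on, so the path is blocked at C.
Path 4: T → C → L ← R
  C is a chain here and C is conditioned on, so the path is blocked at C.
Since every path is blocked, d-separation holds.

Yes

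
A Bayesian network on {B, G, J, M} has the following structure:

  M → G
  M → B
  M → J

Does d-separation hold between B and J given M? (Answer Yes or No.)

The only undirected path from B to J is:
Path 1: B ← M → J
  M is a fork here and M is conditioned on, so the path is blocked at M.
Since every path is blocked, d-separation holds.

Yes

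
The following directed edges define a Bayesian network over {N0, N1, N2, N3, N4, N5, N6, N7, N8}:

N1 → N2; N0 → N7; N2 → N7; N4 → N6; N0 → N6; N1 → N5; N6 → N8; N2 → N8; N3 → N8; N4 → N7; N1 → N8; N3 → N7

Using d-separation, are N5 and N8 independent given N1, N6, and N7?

Yes

We examine all 5 paths between N5 and N8:
Path 1: N5 ← N1 → N2 → N7 ← N4 → N6 → N8
  N1 is a fork here and N1 is conditioned on, so the path is blocked at N1.
Path 2: N5 ← N1 → N2 → N7 ← N3 → N8
  N1 is a fork here and N1 is conditioned on, so the path is blocked at N1.
Path 3: N5 ← N1 → N2 → N7 ← N0 → N6 → N8
  N1 is a fork here and N1 is conditioned on, so the path is blocked at N1.
Path 4: N5 ← N1 → N2 → N8
  N1 is a fork here and N1 is conditioned on, so the path is blocked at N1.
Path 5: N5 ← N1 → N8
  N1 is a fork here and N1 is conditioned on, so the path is blocked at N1.
Since every path is blocked, d-separation holds.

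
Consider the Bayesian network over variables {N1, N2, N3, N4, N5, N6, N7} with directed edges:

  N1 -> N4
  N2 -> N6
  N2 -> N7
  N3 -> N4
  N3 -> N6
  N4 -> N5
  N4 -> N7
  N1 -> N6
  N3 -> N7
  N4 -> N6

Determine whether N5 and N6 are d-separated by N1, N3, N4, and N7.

Yes — N5 and N6 are d-separated given {N1, N3, N4, N7}.

6 paths connect N5 and N6; each must be blocked for d-separation to hold:
  1. N5 ← N4 → N7 ← N3 → N6 — N4:fork[blocks]; N7:collider[open]; N3:fork[blocks] ⇒ blocked
  2. N5 ← N4 → N7 ← N2 → N6 — N4:fork[blocks]; N7:collider[open]; N2:fork[open] ⇒ blocked
  3. N5 ← N4 ← N3 → N7 ← N2 → N6 — N4:chain[blocks]; N3:fork[blocks]; N7:collider[open]; N2:fork[open] ⇒ blocked
  4. N5 ← N4 ← N3 → N6 — N4:chain[blocks]; N3:fork[blocks] ⇒ blocked
  5. N5 ← N4 → N6 — N4:fork[blocks] ⇒ blocked
  6. N5 ← N4 ← N1 → N6 — N4:chain[blocks]; N1:fork[blocks] ⇒ blocked
All paths are blocked; N5 ⊥ N6 | {N1, N3, N4, N7} holds.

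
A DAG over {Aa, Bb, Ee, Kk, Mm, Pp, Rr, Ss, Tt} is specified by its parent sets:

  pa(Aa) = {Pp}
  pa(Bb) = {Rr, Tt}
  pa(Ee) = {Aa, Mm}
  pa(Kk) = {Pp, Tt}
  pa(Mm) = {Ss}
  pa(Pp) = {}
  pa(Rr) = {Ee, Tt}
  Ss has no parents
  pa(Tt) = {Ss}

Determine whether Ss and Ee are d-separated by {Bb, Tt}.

There are 4 undirected paths between Ss and Ee; checking each against the conditioning set {Bb, Tt}:
Path 1: Ss → Mm → Ee
  Mm is a chain and Mm is not conditioned on — no node blocks this path, so it is active.
Path 2: Ss → Tt → Bb ← Rr ← Ee
  Tt is a chain here and Tt is conditioned on, so the path is blocked at Tt.
Path 3: Ss → Tt → Rr ← Ee
  Tt is a chain here and Tt is conditioned on, so the path is blocked at Tt.
Path 4: Ss → Tt → Kk ← Pp → Aa → Ee
  Tt is a chain here and Tt is conditioned on, so the path is blocked at Tt.
At least one path is unblocked, so d-separation fails.

No — Ss and Ee are not d-separated given {Bb, Tt}.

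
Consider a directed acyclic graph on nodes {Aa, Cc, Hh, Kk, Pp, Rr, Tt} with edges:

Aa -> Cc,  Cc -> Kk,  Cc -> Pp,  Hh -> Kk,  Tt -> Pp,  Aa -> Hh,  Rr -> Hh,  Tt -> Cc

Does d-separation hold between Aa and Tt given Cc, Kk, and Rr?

We examine all 4 paths between Aa and Tt:
Path 1: Aa → Cc ← Tt
  Cc is a collider and Cc is conditioned on, which opens it — no node blocks this path, so it is active.
Path 2: Aa → Cc → Pp ← Tt
  Cc is a chain here and Cc is conditioned on, so the path is blocked at Cc.
Path 3: Aa → Hh → Kk ← Cc ← Tt
  Cc is a chain here and Cc is conditioned on, so the path is blocked at Cc.
Path 4: Aa → Hh → Kk ← Cc → Pp ← Tt
  Cc is a fork here and Cc is conditioned on, so the path is blocked at Cc.
Because an active path exists, Aa and Tt are not d-separated.

No — Aa and Tt are not d-separated given {Cc, Kk, Rr}.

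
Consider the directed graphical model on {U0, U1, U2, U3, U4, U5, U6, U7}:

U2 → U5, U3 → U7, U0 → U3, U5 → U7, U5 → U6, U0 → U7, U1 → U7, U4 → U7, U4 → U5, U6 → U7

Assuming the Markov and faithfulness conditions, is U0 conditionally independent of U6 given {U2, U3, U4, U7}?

We examine all 6 paths between U0 and U6:
Path 1: U0 → U7 ← U5 → U6
  U7 is a collider and U7 is conditioned on, which opens it; U5 is a fork and U5 is not conditioned on — no node blocks this path, so it is active.
Path 2: U0 → U7 ← U4 → U5 → U6
  U4 is a fork here and U4 is conditioned on, so the path is blocked at U4.
Path 3: U0 → U7 ← U6
  U7 is a collider and U7 is conditioned on, which opens it — no node blocks this path, so it is active.
Path 4: U0 → U3 → U7 ← U5 → U6
  U3 is a chain here and U3 is conditioned on, so the path is blocked at U3.
Path 5: U0 → U3 → U7 ← U4 → U5 → U6
  U3 is a chain here and U3 is conditioned on, so the path is blocked at U3.
Path 6: U0 → U3 → U7 ← U6
  U3 is a chain here and U3 is conditioned on, so the path is blocked at U3.
Since the path U0 → U7 ← U5 → U6 is active, U0 and U6 are not d-separated given {U2, U3, U4, U7}.

No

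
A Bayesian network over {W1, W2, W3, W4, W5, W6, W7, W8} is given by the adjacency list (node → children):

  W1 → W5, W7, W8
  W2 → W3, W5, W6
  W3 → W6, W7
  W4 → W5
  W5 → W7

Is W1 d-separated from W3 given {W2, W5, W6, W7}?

Enumerating the 6 paths from W1 to W3 and testing each for blocking by {W2, W5, W6, W7}:
  1. W1 → W5 → W7 ← W3 — W5:chain[blocks]; W7:collider[open] ⇒ blocked
  2. W1 → W5 ← W2 → W3 — W5:collider[open]; W2:fork[blocks] ⇒ blocked
  3. W1 → W5 ← W2 → W6 ← W3 — W5:collider[open]; W2:fork[blocks]; W6:collider[open] ⇒ blocked
  4. W1 → W7 ← W3 — W7:collider[open] ⇒ active
  5. W1 → W7 ← W5 ← W2 → W3 — W7:collider[open]; W5:chain[blocks]; W2:fork[blocks] ⇒ blocked
  6. W1 → W7 ← W5 ← W2 → W6 ← W3 — W7:collider[open]; W5:chain[blocks]; W2:fork[blocks]; W6:collider[open] ⇒ blocked
Since the path W1 → W7 ← W3 is active, W1 and W3 are not d-separated given {W2, W5, W6, W7}.

No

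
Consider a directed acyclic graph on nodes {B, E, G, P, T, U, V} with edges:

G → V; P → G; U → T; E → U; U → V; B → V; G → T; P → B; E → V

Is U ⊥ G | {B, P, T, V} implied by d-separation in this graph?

We examine all 5 paths between U and G:
Path 1: U ← E → V ← B ← P → G
  B is a chain here and B is conditioned on, so the path is blocked at B.
Path 2: U ← E → V ← G
  E is a fork and E is not conditioned on; V is a collider and V is conditioned on, which opens it — no node blocks this path, so it is active.
Path 3: U → T ← G
  T is a collider and T is conditioned on, which opens it — no node blocks this path, so it is active.
Path 4: U → V ← B ← P → G
  B is a chain here and B is conditioned on, so the path is blocked at B.
Path 5: U → V ← G
  V is a collider and V is conditioned on, which opens it — no node blocks this path, so it is active.
At least one path is unblocked, so d-separation fails.

No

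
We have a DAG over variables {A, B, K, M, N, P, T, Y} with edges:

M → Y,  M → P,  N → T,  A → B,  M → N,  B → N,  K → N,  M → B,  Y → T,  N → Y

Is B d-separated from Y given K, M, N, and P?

Yes

There are 6 undirected paths between B and Y; checking each against the conditioning set {K, M, N, P}:
Path 1: B ← M → Y
  M is a fork here and M is conditioned on, so the path is blocked at M.
Path 2: B ← M → N → Y
  M is a fork here and M is conditioned on, so the path is blocked at M.
Path 3: B ← M → N → T ← Y
  M is a fork here and M is conditioned on, so the path is blocked at M.
Path 4: B → N ← M → Y
  M is a fork here and M is conditioned on, so the path is blocked at M.
Path 5: B → N → Y
  N is a chain here and N is conditioned on, so the path is blocked at N.
Path 6: B → N → T ← Y
  N is a chain here and N is conditioned on, so the path is blocked at N.
Every path is blocked, so B and Y are d-separated given {K, M, N, P}.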